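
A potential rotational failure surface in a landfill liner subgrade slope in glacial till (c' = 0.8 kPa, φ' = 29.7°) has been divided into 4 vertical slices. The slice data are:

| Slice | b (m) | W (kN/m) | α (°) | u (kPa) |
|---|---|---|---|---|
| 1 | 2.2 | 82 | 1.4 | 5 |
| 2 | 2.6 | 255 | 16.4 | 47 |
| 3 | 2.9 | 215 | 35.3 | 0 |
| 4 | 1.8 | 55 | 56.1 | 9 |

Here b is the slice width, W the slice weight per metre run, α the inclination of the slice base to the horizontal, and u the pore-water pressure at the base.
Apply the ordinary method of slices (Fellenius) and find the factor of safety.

FS = 0.89

Ordinary method of slices: FS = Σ[c'·Δl_i + (W_i cosα_i − u_i·Δl_i)·tanφ'] / Σ W_i sinα_i, with Δl_i = b_i / cosα_i.
Slice 1: Δl = 2.2/cos1.4° = 2.201 m; N'_1 = 82·cos1.4° − 5·2.201 = 71.0; c'Δl = 1.76; W sinα = 2.0
Slice 2: Δl = 2.6/cos16.4° = 2.710 m; N'_2 = 255·cos16.4° − 47·2.710 = 117.2; c'Δl = 2.17; W sinα = 72.0
Slice 3: Δl = 2.9/cos35.3° = 3.553 m; N'_3 = 215·cos35.3° − 0·3.553 = 175.5; c'Δl = 2.84; W sinα = 124.2
Slice 4: Δl = 1.8/cos56.1° = 3.227 m; N'_4 = 55·cos56.1° − 9·3.227 = 1.6; c'Δl = 2.58; W sinα = 45.7
Σc'Δl = 9.4 kN/m; ΣN' = 365.3 kN/m; ΣW sinα = 243.9 kN/m
Resisting = 9.4 + 365.3·tan29.7° = 9.4 + 208.4 = 217.7 kN/m
FS = 217.7 / 243.9 = 0.893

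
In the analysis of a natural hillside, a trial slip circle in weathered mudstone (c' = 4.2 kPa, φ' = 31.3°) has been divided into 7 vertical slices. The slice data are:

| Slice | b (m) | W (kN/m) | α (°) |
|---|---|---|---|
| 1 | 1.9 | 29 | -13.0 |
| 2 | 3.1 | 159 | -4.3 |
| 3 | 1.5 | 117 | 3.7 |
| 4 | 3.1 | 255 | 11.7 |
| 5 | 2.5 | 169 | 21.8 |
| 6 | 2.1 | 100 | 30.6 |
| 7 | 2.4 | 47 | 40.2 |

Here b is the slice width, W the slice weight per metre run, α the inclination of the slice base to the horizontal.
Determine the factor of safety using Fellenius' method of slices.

FS = 3.15

Ordinary method of slices: FS = Σ[c'·Δl_i + (W_i cosα_i)·tanφ'] / Σ W_i sinα_i, with Δl_i = b_i / cosα_i.
Slice 1: Δl = 1.9/cos(-13.0°) = 1.950 m; N'_1 = 29·cos(-13.0°) = 28.3; c'Δl = 8.19; W sinα = -6.5
Slice 2: Δl = 3.1/cos(-4.3°) = 3.109 m; N'_2 = 159·cos(-4.3°) = 158.6; c'Δl = 13.06; W sinα = -11.9
Slice 3: Δl = 1.5/cos3.7° = 1.503 m; N'_3 = 117·cos3.7° = 116.8; c'Δl = 6.31; W sinα = 7.6
Slice 4: Δl = 3.1/cos11.7° = 3.166 m; N'_4 = 255·cos11.7° = 249.7; c'Δl = 13.30; W sinα = 51.7
Slice 5: Δl = 2.5/cos21.8° = 2.693 m; N'_5 = 169·cos21.8° = 156.9; c'Δl = 11.31; W sinα = 62.8
Slice 6: Δl = 2.1/cos30.6° = 2.440 m; N'_6 = 100·cos30.6° = 86.1; c'Δl = 10.25; W sinα = 50.9
Slice 7: Δl = 2.4/cos40.2° = 3.142 m; N'_7 = 47·cos40.2° = 35.9; c'Δl = 13.20; W sinα = 30.3
Σc'Δl = 75.6 kN/m; ΣN' = 832.2 kN/m; ΣW sinα = 184.8 kN/m
Resisting = 75.6 + 832.2·tan31.3° = 75.6 + 506.0 = 581.6 kN/m
FS = 581.6 / 184.8 = 3.147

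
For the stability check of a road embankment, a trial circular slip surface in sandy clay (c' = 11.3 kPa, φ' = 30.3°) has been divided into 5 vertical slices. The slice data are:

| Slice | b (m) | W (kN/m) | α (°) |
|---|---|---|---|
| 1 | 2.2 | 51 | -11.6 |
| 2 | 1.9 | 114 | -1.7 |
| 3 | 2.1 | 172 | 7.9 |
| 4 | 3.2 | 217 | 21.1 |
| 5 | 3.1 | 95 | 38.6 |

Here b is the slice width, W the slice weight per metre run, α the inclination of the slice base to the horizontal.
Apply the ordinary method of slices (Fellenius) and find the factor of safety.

Ordinary method of slices: FS = Σ[c'·Δl_i + (W_i cosα_i)·tanφ'] / Σ W_i sinα_i, with Δl_i = b_i / cosα_i.
Slice 1: Δl = 2.2/cos(-11.6°) = 2.246 m; N'_1 = 51·cos(-11.6°) = 50.0; c'Δl = 25.38; W sinα = -10.3
Slice 2: Δl = 1.9/cos(-1.7°) = 1.901 m; N'_2 = 114·cos(-1.7°) = 113.9; c'Δl = 21.48; W sinα = -3.4
Slice 3: Δl = 2.1/cos7.9° = 2.120 m; N'_3 = 172·cos7.9° = 170.4; c'Δl = 23.96; W sinα = 23.6
Slice 4: Δl = 3.2/cos21.1° = 3.430 m; N'_4 = 217·cos21.1° = 202.5; c'Δl = 38.76; W sinα = 78.1
Slice 5: Δl = 3.1/cos38.6° = 3.967 m; N'_5 = 95·cos38.6° = 74.2; c'Δl = 44.82; W sinα = 59.3
Σc'Δl = 154.4 kN/m; ΣN' = 611.0 kN/m; ΣW sinα = 147.4 kN/m
Resisting = 154.4 + 611.0·tan30.3° = 154.4 + 357.0 = 511.4 kN/m
FS = 511.4 / 147.4 = 3.470

FS = 3.47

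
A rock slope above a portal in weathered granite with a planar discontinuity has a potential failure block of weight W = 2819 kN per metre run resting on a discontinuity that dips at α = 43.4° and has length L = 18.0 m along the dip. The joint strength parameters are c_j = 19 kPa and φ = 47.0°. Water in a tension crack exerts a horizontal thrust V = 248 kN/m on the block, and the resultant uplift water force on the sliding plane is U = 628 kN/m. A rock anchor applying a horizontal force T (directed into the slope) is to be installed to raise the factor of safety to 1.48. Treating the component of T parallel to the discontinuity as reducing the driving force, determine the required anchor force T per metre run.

T = 801 kN/m

Resolving forces along and normal to the sliding plane, with the horizontal anchor force T adding T·sinα to the effective normal force and T·cosα acting up the plane against the driving force:
FS = [c_jL + (W cosα − U − V sinα + T sinα) tanφ] / [W sinα + V cosα − T cosα]
Without the anchor: N' = 1249.8 kN/m, driving T_d = 2117.1 kN/m, resisting R = 19·18.0 + 1249.8·tan47.0° = 1682.3 kN/m, FS = 0.79.
Setting FS = 1.48 and solving for T:
1.48·(2117.1 − T cos43.4°) = 1682.3 + T sin43.4°·tan47.0°
T·(sin43.4°·tan47.0° + 1.48·cos43.4°) = 1.48·2117.1 − 1682.3
T·(0.6871·1.0724 + 1.48·0.7266) = 3133.3 − 1682.3 = 1451.0
T·1.8121 = 1451.0
T = 800.7 kN/m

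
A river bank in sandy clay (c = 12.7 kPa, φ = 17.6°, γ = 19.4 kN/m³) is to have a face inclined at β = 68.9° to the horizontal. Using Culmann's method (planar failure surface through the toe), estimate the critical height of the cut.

Culmann's analysis gives the critical failure plane at α_cr = (β + φ)/2 = (68.9 + 17.6)/2 = 43.2°, and the critical height
H_c = (4c/γ) · sinβ cosφ / [1 − cos(β − φ)]
    = (4·12.7/19.4) · sin68.9°·cos17.6° / [1 − cos(51.3°)]
    = 2.619 · 0.9330·0.9532 / [1 − 0.6252]
    = 2.619 · 0.8893 / 0.3748
    = 6.21 m

H_c = 6.21 m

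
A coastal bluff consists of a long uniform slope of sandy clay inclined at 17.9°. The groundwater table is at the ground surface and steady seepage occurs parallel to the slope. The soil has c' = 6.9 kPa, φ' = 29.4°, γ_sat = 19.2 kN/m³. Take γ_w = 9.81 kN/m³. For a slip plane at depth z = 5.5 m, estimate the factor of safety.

FS = 1.08

With seepage parallel to the slope and the water table at the surface, the effective normal stress on the slip plane uses the buoyant unit weight γ' = γ_sat − γ_w while the driving shear stress uses γ_sat:
FS = [c' + γ' z cos²β tanφ'] / [γ_sat z sinβ cosβ]
γ' = 19.2 − 9.81 = 9.39 kN/m³
Numerator = 6.9 + 9.39·5.5·cos²17.9°·tan29.4° = 6.9 + 9.39·5.5·0.9055·0.5635 = 33.251 kPa
Denominator = 19.2·5.5·sin17.9°·cos17.9° = 19.2·5.5·0.3074·0.9516 = 30.886 kPa
FS = 33.251 / 30.886 = 1.077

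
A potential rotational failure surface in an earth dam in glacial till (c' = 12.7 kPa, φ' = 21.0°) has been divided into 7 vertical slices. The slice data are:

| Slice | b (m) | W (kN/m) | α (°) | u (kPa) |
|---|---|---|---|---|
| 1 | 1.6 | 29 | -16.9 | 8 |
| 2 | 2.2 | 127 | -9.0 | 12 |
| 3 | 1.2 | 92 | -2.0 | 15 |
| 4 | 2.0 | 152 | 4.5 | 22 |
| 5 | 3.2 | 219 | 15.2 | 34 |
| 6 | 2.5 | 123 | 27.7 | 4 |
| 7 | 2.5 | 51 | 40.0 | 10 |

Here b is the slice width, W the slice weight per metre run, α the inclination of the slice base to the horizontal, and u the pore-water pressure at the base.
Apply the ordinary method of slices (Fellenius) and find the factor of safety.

FS = 3.13

Ordinary method of slices: FS = Σ[c'·Δl_i + (W_i cosα_i − u_i·Δl_i)·tanφ'] / Σ W_i sinα_i, with Δl_i = b_i / cosα_i.
Slice 1: Δl = 1.6/cos(-16.9°) = 1.672 m; N'_1 = 29·cos(-16.9°) − 8·1.672 = 14.4; c'Δl = 21.24; W sinα = -8.4
Slice 2: Δl = 2.2/cos(-9.0°) = 2.227 m; N'_2 = 127·cos(-9.0°) − 12·2.227 = 98.7; c'Δl = 28.29; W sinα = -19.9
Slice 3: Δl = 1.2/cos(-2.0°) = 1.201 m; N'_3 = 92·cos(-2.0°) − 15·1.201 = 73.9; c'Δl = 15.25; W sinα = -3.2
Slice 4: Δl = 2.0/cos4.5° = 2.006 m; N'_4 = 152·cos4.5° − 22·2.006 = 107.4; c'Δl = 25.48; W sinα = 11.9
Slice 5: Δl = 3.2/cos15.2° = 3.316 m; N'_5 = 219·cos15.2° − 34·3.316 = 98.6; c'Δl = 42.11; W sinα = 57.4
Slice 6: Δl = 2.5/cos27.7° = 2.824 m; N'_6 = 123·cos27.7° − 4·2.824 = 97.6; c'Δl = 35.86; W sinα = 57.2
Slice 7: Δl = 2.5/cos40.0° = 3.264 m; N'_7 = 51·cos40.0° − 10·3.264 = 6.4; c'Δl = 41.45; W sinα = 32.8
Σc'Δl = 209.7 kN/m; ΣN' = 497.0 kN/m; ΣW sinα = 127.8 kN/m
Resisting = 209.7 + 497.0·tan21.0° = 209.7 + 190.8 = 400.5 kN/m
FS = 400.5 / 127.8 = 3.134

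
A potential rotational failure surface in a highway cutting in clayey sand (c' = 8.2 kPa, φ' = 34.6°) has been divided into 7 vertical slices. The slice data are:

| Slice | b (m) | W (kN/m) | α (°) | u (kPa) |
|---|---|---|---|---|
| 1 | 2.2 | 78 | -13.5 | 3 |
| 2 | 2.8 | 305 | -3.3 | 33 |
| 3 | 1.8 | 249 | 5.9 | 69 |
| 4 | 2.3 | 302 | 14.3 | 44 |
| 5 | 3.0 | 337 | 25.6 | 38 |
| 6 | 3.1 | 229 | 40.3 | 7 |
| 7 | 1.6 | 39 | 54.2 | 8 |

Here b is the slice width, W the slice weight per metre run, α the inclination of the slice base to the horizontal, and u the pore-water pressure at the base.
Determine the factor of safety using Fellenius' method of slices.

FS = 2.03

Ordinary method of slices: FS = Σ[c'·Δl_i + (W_i cosα_i − u_i·Δl_i)·tanφ'] / Σ W_i sinα_i, with Δl_i = b_i / cosα_i.
Slice 1: Δl = 2.2/cos(-13.5°) = 2.263 m; N'_1 = 78·cos(-13.5°) − 3·2.263 = 69.1; c'Δl = 18.55; W sinα = -18.2
Slice 2: Δl = 2.8/cos(-3.3°) = 2.805 m; N'_2 = 305·cos(-3.3°) − 33·2.805 = 211.9; c'Δl = 23.00; W sinα = -17.6
Slice 3: Δl = 1.8/cos5.9° = 1.810 m; N'_3 = 249·cos5.9° − 69·1.810 = 122.8; c'Δl = 14.84; W sinα = 25.6
Slice 4: Δl = 2.3/cos14.3° = 2.374 m; N'_4 = 302·cos14.3° − 44·2.374 = 188.2; c'Δl = 19.46; W sinα = 74.6
Slice 5: Δl = 3.0/cos25.6° = 3.327 m; N'_5 = 337·cos25.6° − 38·3.327 = 177.5; c'Δl = 27.28; W sinα = 145.6
Slice 6: Δl = 3.1/cos40.3° = 4.065 m; N'_6 = 229·cos40.3° − 7·4.065 = 146.2; c'Δl = 33.33; W sinα = 148.1
Slice 7: Δl = 1.6/cos54.2° = 2.735 m; N'_7 = 39·cos54.2° − 8·2.735 = 0.9; c'Δl = 22.43; W sinα = 31.6
Σc'Δl = 158.9 kN/m; ΣN' = 916.7 kN/m; ΣW sinα = 389.8 kN/m
Resisting = 158.9 + 916.7·tan34.6° = 158.9 + 632.4 = 791.3 kN/m
FS = 791.3 / 389.8 = 2.030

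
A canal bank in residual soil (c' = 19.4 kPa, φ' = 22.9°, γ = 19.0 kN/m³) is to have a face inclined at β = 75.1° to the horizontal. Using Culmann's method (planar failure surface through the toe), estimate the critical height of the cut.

H_c = 9.39 m

Culmann's analysis gives the critical failure plane at α_cr = (β + φ')/2 = (75.1 + 22.9)/2 = 49.0°, and the critical height
H_c = (4c'/γ) · sinβ cosφ' / [1 − cos(β − φ')]
    = (4·19.4/19.0) · sin75.1°·cos22.9° / [1 − cos(52.2°)]
    = 4.084 · 0.9664·0.9212 / [1 − 0.6129]
    = 4.084 · 0.8902 / 0.3871
    = 9.39 m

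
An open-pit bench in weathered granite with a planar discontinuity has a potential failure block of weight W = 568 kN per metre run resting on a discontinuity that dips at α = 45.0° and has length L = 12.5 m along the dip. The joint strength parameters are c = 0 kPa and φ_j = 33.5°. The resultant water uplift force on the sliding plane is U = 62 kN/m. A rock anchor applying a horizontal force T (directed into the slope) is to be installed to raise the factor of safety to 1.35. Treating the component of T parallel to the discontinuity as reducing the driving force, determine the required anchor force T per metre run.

Resolving forces along and normal to the sliding plane, with the horizontal anchor force T adding T·sinα to the effective normal force and T·cosα acting up the plane against the driving force:
FS = [cL + (W cosα − U + T sinα) tanφ_j] / [W sinα − T cosα]
Without the anchor: N' = 339.6 kN/m, driving T_d = 401.6 kN/m, resisting R = 0·12.5 + 339.6·tan33.5° = 224.8 kN/m, FS = 0.56.
Setting FS = 1.35 and solving for T:
1.35·(401.6 − T cos45.0°) = 224.8 + T sin45.0°·tan33.5°
T·(sin45.0°·tan33.5° + 1.35·cos45.0°) = 1.35·401.6 − 224.8
T·(0.7071·0.6619 + 1.35·0.7071) = 542.2 − 224.8 = 317.4
T·1.4226 = 317.4
T = 223.1 kN/m

T = 223 kN/m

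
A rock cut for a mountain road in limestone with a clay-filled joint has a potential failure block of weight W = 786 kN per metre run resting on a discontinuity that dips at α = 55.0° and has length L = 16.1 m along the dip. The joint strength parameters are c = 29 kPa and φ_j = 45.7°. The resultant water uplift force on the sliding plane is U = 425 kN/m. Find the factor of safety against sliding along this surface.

Resolving the block weight along and normal to the plane and applying the Mohr–Coulomb strength on the joint:
N' = W cosα − U = 786·cos55.0° − 425 = 25.8 kN/m
Driving force T = W sinα = 786·sin55.0° = 643.9 kN/m
Resisting force R = c·L + N'·tanφ_j = 29·16.1 + 25.8·tan45.7° = 466.9 + 26.5 = 493.4 kN/m
FS = R / T = 493.4 / 643.9 = 0.766

FS = 0.77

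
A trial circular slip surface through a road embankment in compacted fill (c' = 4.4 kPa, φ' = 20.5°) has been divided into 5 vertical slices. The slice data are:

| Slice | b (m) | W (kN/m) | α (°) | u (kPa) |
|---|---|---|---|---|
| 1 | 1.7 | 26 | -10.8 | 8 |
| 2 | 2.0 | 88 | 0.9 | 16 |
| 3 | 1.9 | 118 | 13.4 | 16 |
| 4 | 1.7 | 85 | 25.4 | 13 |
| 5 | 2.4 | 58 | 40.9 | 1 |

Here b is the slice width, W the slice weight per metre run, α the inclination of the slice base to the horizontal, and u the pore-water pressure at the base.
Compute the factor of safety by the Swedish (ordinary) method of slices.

Ordinary method of slices: FS = Σ[c'·Δl_i + (W_i cosα_i − u_i·Δl_i)·tanφ'] / Σ W_i sinα_i, with Δl_i = b_i / cosα_i.
Slice 1: Δl = 1.7/cos(-10.8°) = 1.731 m; N'_1 = 26·cos(-10.8°) − 8·1.731 = 11.7; c'Δl = 7.61; W sinα = -4.9
Slice 2: Δl = 2.0/cos0.9° = 2.000 m; N'_2 = 88·cos0.9° − 16·2.000 = 56.0; c'Δl = 8.80; W sinα = 1.4
Slice 3: Δl = 1.9/cos13.4° = 1.953 m; N'_3 = 118·cos13.4° − 16·1.953 = 83.5; c'Δl = 8.59; W sinα = 27.3
Slice 4: Δl = 1.7/cos25.4° = 1.882 m; N'_4 = 85·cos25.4° − 13·1.882 = 52.3; c'Δl = 8.28; W sinα = 36.5
Slice 5: Δl = 2.4/cos40.9° = 3.175 m; N'_5 = 58·cos40.9° − 1·3.175 = 40.7; c'Δl = 13.97; W sinα = 38.0
Σc'Δl = 47.3 kN/m; ΣN' = 244.2 kN/m; ΣW sinα = 98.3 kN/m
Resisting = 47.3 + 244.2·tan20.5° = 47.3 + 91.3 = 138.6 kN/m
FS = 138.6 / 98.3 = 1.410

FS = 1.41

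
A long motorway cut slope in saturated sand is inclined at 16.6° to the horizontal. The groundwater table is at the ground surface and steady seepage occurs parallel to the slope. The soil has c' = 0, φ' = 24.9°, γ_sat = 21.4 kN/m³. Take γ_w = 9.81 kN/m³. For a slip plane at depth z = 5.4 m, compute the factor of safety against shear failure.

With seepage parallel to the slope and the water table at the surface, the effective normal stress on the slip plane uses the buoyant unit weight γ' = γ_sat − γ_w while the driving shear stress uses γ_sat:
FS = [c' + γ' z cos²β tanφ'] / [γ_sat z sinβ cosβ]
(For c' = 0 this reduces to FS = (γ'/γ_sat)·tanφ'/tanβ.)
γ' = 21.4 − 9.81 = 11.59 kN/m³
Numerator = 0.0 + 11.59·5.4·cos²16.6°·tan24.9° = 0.0 + 11.59·5.4·0.9184·0.4642 = 26.680 kPa
Denominator = 21.4·5.4·sin16.6°·cos16.6° = 21.4·5.4·0.2857·0.9583 = 31.638 kPa
FS = 26.680 / 31.638 = 0.843

FS = 0.84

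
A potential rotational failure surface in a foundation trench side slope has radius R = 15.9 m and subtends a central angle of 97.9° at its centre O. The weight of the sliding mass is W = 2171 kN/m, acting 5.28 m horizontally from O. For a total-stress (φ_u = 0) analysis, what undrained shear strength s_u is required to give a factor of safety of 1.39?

FS = s_u·L_a·R / (W·d), so s_u = FS·W·d / (L_a·R).
Arc length L_a = R·θ = 15.9·(97.9°·π/180) = 15.9·1.7087 = 27.17 m
s_u = 1.39·2171·5.28 / (27.17·15.9) = 15933.4 / 431.97 = 36.89 kPa

s_u = 36.9 kPa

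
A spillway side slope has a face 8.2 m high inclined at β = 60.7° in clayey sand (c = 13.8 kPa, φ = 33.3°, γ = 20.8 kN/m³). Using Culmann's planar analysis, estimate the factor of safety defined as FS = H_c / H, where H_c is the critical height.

FS = 2.10

H_c = (4c/γ) · sinβ cosφ / [1 − cos(β − φ)]
    = (4·13.8/20.8) · sin60.7°·cos33.3° / [1 − cos27.4°]
    = 2.654 · 0.7289 / 0.1122 = 17.24 m
FS = H_c / H = 17.24 / 8.2 = 2.103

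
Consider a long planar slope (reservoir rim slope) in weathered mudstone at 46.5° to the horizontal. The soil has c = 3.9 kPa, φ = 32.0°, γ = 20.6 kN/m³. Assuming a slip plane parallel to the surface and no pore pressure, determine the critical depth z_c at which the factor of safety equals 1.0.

z_c = 0.93 m

Setting FS = 1.00 in FS = [c + γz cos²β tanφ] / [γz sinβ cosβ] and solving for z:
z = c / [γ cosβ (FS·sinβ − cosβ·tanφ)]
  = 3.9 / [20.6·cos46.5°·(1.00·sin46.5° − cos46.5°·tan32.0°)]
  = 3.9 / [20.6·0.6884·(1.00·0.7254 − 0.6884·0.6249)]
  = 3.9 / 4.1866 = 0.932 m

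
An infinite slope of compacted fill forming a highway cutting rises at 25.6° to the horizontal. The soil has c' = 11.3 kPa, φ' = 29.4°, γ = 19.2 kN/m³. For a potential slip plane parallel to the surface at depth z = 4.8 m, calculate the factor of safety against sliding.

FS = 1.49

For an infinite slope with a slip plane parallel to the surface (no pore pressure): FS = [c' + γz cos²β tanφ'] / [γz sinβ cosβ].
γz = 19.2·4.8 = 92.16 kN/m²
Numerator = 11.3 + 92.16·cos²25.6°·tan29.4° = 11.3 + 92.16·0.8133·0.5635 = 53.534 kPa
Denominator = 92.16·sin25.6°·cos25.6° = 92.16·0.4321·0.9018 = 35.912 kPa
FS = 53.534 / 35.912 = 1.491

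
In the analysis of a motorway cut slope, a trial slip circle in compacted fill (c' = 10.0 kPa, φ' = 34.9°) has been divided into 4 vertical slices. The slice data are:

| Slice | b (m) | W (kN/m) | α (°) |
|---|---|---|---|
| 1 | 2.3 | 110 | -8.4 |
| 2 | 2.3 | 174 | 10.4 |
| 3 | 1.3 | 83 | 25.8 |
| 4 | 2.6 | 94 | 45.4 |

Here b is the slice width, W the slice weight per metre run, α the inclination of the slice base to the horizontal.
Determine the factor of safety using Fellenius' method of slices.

Ordinary method of slices: FS = Σ[c'·Δl_i + (W_i cosα_i)·tanφ'] / Σ W_i sinα_i, with Δl_i = b_i / cosα_i.
Slice 1: Δl = 2.3/cos(-8.4°) = 2.325 m; N'_1 = 110·cos(-8.4°) = 108.8; c'Δl = 23.25; W sinα = -16.1
Slice 2: Δl = 2.3/cos10.4° = 2.338 m; N'_2 = 174·cos10.4° = 171.1; c'Δl = 23.38; W sinα = 31.4
Slice 3: Δl = 1.3/cos25.8° = 1.444 m; N'_3 = 83·cos25.8° = 74.7; c'Δl = 14.44; W sinα = 36.1
Slice 4: Δl = 2.6/cos45.4° = 3.703 m; N'_4 = 94·cos45.4° = 66.0; c'Δl = 37.03; W sinα = 66.9
Σc'Δl = 98.1 kN/m; ΣN' = 420.7 kN/m; ΣW sinα = 118.4 kN/m
Resisting = 98.1 + 420.7·tan34.9° = 98.1 + 293.5 = 391.6 kN/m
FS = 391.6 / 118.4 = 3.307

FS = 3.31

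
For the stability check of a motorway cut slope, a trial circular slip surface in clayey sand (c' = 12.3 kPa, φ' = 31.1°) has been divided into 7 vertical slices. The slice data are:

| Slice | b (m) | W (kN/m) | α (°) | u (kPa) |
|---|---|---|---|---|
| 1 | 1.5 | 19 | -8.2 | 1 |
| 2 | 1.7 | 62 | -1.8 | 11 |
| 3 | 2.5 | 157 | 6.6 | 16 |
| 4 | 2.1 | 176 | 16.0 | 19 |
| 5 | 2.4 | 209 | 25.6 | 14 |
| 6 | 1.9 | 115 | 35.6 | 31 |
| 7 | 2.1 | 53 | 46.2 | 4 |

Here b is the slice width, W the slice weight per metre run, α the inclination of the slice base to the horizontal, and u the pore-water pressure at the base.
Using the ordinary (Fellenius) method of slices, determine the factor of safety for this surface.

Ordinary method of slices: FS = Σ[c'·Δl_i + (W_i cosα_i − u_i·Δl_i)·tanφ'] / Σ W_i sinα_i, with Δl_i = b_i / cosα_i.
Slice 1: Δl = 1.5/cos(-8.2°) = 1.515 m; N'_1 = 19·cos(-8.2°) − 1·1.515 = 17.3; c'Δl = 18.64; W sinα = -2.7
Slice 2: Δl = 1.7/cos(-1.8°) = 1.701 m; N'_2 = 62·cos(-1.8°) − 11·1.701 = 43.3; c'Δl = 20.92; W sinα = -1.9
Slice 3: Δl = 2.5/cos6.6° = 2.517 m; N'_3 = 157·cos6.6° − 16·2.517 = 115.7; c'Δl = 30.96; W sinα = 18.0
Slice 4: Δl = 2.1/cos16.0° = 2.185 m; N'_4 = 176·cos16.0° − 19·2.185 = 127.7; c'Δl = 26.87; W sinα = 48.5
Slice 5: Δl = 2.4/cos25.6° = 2.661 m; N'_5 = 209·cos25.6° − 14·2.661 = 151.2; c'Δl = 32.73; W sinα = 90.3
Slice 6: Δl = 1.9/cos35.6° = 2.337 m; N'_6 = 115·cos35.6° − 31·2.337 = 21.1; c'Δl = 28.74; W sinα = 66.9
Slice 7: Δl = 2.1/cos46.2° = 3.034 m; N'_7 = 53·cos46.2° − 4·3.034 = 24.5; c'Δl = 37.32; W sinα = 38.3
Σc'Δl = 196.2 kN/m; ΣN' = 500.8 kN/m; ΣW sinα = 257.4 kN/m
Resisting = 196.2 + 500.8·tan31.1° = 196.2 + 302.1 = 498.3 kN/m
FS = 498.3 / 257.4 = 1.936

FS = 1.94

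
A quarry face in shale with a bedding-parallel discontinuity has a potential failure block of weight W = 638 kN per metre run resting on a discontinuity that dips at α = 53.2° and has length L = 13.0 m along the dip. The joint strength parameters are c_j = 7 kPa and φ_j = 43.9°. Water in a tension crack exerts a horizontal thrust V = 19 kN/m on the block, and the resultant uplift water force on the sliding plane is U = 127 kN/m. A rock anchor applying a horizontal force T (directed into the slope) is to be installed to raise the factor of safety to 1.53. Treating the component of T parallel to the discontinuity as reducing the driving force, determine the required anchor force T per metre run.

Resolving forces along and normal to the sliding plane, with the horizontal anchor force T adding T·sinα to the effective normal force and T·cosα acting up the plane against the driving force:
FS = [c_jL + (W cosα − U − V sinα + T sinα) tanφ_j] / [W sinα + V cosα − T cosα]
Without the anchor: N' = 240.0 kN/m, driving T_d = 522.2 kN/m, resisting R = 7·13.0 + 240.0·tan43.9° = 321.9 kN/m, FS = 0.62.
Setting FS = 1.53 and solving for T:
1.53·(522.2 − T cos53.2°) = 321.9 + T sin53.2°·tan43.9°
T·(sin53.2°·tan43.9° + 1.53·cos53.2°) = 1.53·522.2 − 321.9
T·(0.8007·0.9623 + 1.53·0.5990) = 799.0 − 321.9 = 477.1
T·1.6871 = 477.1
T = 282.8 kN/m

T = 283 kN/m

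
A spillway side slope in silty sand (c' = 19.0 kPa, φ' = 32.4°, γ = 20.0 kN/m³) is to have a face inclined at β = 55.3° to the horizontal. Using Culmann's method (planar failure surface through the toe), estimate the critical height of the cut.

H_c = 33.47 m

Culmann's analysis gives the critical failure plane at α_cr = (β + φ')/2 = (55.3 + 32.4)/2 = 43.8°, and the critical height
H_c = (4c'/γ) · sinβ cosφ' / [1 − cos(β − φ')]
    = (4·19.0/20.0) · sin55.3°·cos32.4° / [1 − cos(22.9°)]
    = 3.800 · 0.8221·0.8443 / [1 − 0.9212]
    = 3.800 · 0.6942 / 0.0788
    = 33.47 m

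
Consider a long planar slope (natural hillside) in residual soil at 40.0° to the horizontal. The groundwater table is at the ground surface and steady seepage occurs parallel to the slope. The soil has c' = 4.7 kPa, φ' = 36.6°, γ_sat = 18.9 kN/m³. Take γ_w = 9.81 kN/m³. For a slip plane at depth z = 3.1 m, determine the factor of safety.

With seepage parallel to the slope and the water table at the surface, the effective normal stress on the slip plane uses the buoyant unit weight γ' = γ_sat − γ_w while the driving shear stress uses γ_sat:
FS = [c' + γ' z cos²β tanφ'] / [γ_sat z sinβ cosβ]
γ' = 18.9 − 9.81 = 9.09 kN/m³
Numerator = 4.7 + 9.09·3.1·cos²40.0°·tan36.6° = 4.7 + 9.09·3.1·0.5868·0.7427 = 16.981 kPa
Denominator = 18.9·3.1·sin40.0°·cos40.0° = 18.9·3.1·0.6428·0.7660 = 28.850 kPa
FS = 16.981 / 28.850 = 0.589

FS = 0.59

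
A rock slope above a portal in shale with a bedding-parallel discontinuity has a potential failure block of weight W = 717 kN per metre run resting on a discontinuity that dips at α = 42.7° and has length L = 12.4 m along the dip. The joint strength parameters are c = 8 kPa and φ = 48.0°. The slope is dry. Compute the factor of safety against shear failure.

Resolving the block weight along and normal to the plane and applying the Mohr–Coulomb strength on the joint:
N' = W cosα = 717·cos42.7° = 526.9 kN/m
Driving force T = W sinα = 717·sin42.7° = 486.2 kN/m
Resisting force R = c·L + N'·tanφ = 8·12.4 + 526.9·tan48.0° = 99.2 + 585.2 = 684.4 kN/m
FS = R / T = 684.4 / 486.2 = 1.408

FS = 1.41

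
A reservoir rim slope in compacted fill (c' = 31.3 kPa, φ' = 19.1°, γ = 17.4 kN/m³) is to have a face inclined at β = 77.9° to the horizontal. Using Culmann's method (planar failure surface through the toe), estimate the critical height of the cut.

Culmann's analysis gives the critical failure plane at α_cr = (β + φ')/2 = (77.9 + 19.1)/2 = 48.5°, and the critical height
H_c = (4c'/γ) · sinβ cosφ' / [1 − cos(β − φ')]
    = (4·31.3/17.4) · sin77.9°·cos19.1° / [1 − cos(58.8°)]
    = 7.195 · 0.9778·0.9449 / [1 − 0.5180]
    = 7.195 · 0.9240 / 0.4820
    = 13.79 m

H_c = 13.79 m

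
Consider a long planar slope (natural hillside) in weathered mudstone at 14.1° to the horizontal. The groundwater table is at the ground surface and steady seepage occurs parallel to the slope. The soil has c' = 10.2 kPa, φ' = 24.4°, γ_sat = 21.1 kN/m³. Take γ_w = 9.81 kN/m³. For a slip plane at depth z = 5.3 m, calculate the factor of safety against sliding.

With seepage parallel to the slope and the water table at the surface, the effective normal stress on the slip plane uses the buoyant unit weight γ' = γ_sat − γ_w while the driving shear stress uses γ_sat:
FS = [c' + γ' z cos²β tanφ'] / [γ_sat z sinβ cosβ]
γ' = 21.1 − 9.81 = 11.29 kN/m³
Numerator = 10.2 + 11.29·5.3·cos²14.1°·tan24.4° = 10.2 + 11.29·5.3·0.9407·0.4536 = 35.732 kPa
Denominator = 21.1·5.3·sin14.1°·cos14.1° = 21.1·5.3·0.2436·0.9699 = 26.423 kPa
FS = 35.732 / 26.423 = 1.352

FS = 1.35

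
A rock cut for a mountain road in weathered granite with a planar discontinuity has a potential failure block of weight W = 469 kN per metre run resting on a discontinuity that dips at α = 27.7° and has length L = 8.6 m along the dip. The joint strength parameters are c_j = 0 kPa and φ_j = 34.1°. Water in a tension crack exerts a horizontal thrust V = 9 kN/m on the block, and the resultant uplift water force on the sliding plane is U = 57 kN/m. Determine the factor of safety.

Resolving the block weight along and normal to the plane and applying the Mohr–Coulomb strength on the joint:
N' = W cosα − U − V sinα = 469·cos27.7° − 57 − 9·sin27.7° = 354.1 kN/m
Driving force T = W sinα + V cosα = 469·sin27.7° + 9·cos27.7° = 226.0 kN/m
Resisting force R = c_j·L + N'·tanφ_j = 0·8.6 + 354.1·tan34.1° = 0.0 + 239.7 = 239.7 kN/m
FS = R / T = 239.7 / 226.0 = 1.061

FS = 1.06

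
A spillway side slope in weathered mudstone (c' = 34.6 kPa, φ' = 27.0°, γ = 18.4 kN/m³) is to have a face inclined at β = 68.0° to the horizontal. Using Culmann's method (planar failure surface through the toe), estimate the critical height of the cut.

H_c = 25.33 m

Culmann's analysis gives the critical failure plane at α_cr = (β + φ')/2 = (68.0 + 27.0)/2 = 47.5°, and the critical height
H_c = (4c'/γ) · sinβ cosφ' / [1 − cos(β − φ')]
    = (4·34.6/18.4) · sin68.0°·cos27.0° / [1 − cos(41.0°)]
    = 7.522 · 0.9272·0.8910 / [1 − 0.7547]
    = 7.522 · 0.8261 / 0.2453
    = 25.33 m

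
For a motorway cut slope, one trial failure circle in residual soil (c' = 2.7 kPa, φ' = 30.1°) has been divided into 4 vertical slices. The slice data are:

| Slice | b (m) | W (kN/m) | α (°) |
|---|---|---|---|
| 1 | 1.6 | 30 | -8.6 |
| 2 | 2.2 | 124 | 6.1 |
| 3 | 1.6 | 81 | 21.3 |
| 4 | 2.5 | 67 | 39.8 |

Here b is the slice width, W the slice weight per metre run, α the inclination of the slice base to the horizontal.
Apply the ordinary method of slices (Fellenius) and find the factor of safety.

FS = 2.30

Ordinary method of slices: FS = Σ[c'·Δl_i + (W_i cosα_i)·tanφ'] / Σ W_i sinα_i, with Δl_i = b_i / cosα_i.
Slice 1: Δl = 1.6/cos(-8.6°) = 1.618 m; N'_1 = 30·cos(-8.6°) = 29.7; c'Δl = 4.37; W sinα = -4.5
Slice 2: Δl = 2.2/cos6.1° = 2.213 m; N'_2 = 124·cos6.1° = 123.3; c'Δl = 5.97; W sinα = 13.2
Slice 3: Δl = 1.6/cos21.3° = 1.717 m; N'_3 = 81·cos21.3° = 75.5; c'Δl = 4.64; W sinα = 29.4
Slice 4: Δl = 2.5/cos39.8° = 3.254 m; N'_4 = 67·cos39.8° = 51.5; c'Δl = 8.79; W sinα = 42.9
Σc'Δl = 23.8 kN/m; ΣN' = 279.9 kN/m; ΣW sinα = 81.0 kN/m
Resisting = 23.8 + 279.9·tan30.1° = 23.8 + 162.3 = 186.0 kN/m
FS = 186.0 / 81.0 = 2.296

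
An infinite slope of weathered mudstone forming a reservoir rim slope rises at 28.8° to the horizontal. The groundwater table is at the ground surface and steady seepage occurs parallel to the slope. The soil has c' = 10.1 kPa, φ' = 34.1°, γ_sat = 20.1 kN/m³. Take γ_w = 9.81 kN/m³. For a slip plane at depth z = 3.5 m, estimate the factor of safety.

With seepage parallel to the slope and the water table at the surface, the effective normal stress on the slip plane uses the buoyant unit weight γ' = γ_sat − γ_w while the driving shear stress uses γ_sat:
FS = [c' + γ' z cos²β tanφ'] / [γ_sat z sinβ cosβ]
γ' = 20.1 − 9.81 = 10.29 kN/m³
Numerator = 10.1 + 10.29·3.5·cos²28.8°·tan34.1° = 10.1 + 10.29·3.5·0.7679·0.6771 = 28.825 kPa
Denominator = 20.1·3.5·sin28.8°·cos28.8° = 20.1·3.5·0.4818·0.8763 = 29.699 kPa
FS = 28.825 / 29.699 = 0.971

FS = 0.97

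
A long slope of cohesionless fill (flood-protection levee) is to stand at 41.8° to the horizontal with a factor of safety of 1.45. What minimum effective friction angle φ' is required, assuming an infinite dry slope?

φ' = 52.4°

FS = tanφ'/tanβ ⇒ tanφ' = FS · tanβ = 1.45 · tan41.8° = 1.2964
φ' = arctan(1.2964) = 52.36°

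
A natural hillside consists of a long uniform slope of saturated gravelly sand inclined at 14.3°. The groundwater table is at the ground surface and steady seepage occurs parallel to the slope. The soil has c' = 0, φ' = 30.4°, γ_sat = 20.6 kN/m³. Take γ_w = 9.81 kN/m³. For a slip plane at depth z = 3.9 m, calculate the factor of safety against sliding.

With seepage parallel to the slope and the water table at the surface, the effective normal stress on the slip plane uses the buoyant unit weight γ' = γ_sat − γ_w while the driving shear stress uses γ_sat:
FS = [c' + γ' z cos²β tanφ'] / [γ_sat z sinβ cosβ]
(For c' = 0 this reduces to FS = (γ'/γ_sat)·tanφ'/tanβ.)
γ' = 20.6 − 9.81 = 10.79 kN/m³
Numerator = 0.0 + 10.79·3.9·cos²14.3°·tan30.4° = 0.0 + 10.79·3.9·0.9390·0.5867 = 23.183 kPa
Denominator = 20.6·3.9·sin14.3°·cos14.3° = 20.6·3.9·0.2470·0.9690 = 19.229 kPa
FS = 23.183 / 19.229 = 1.206

FS = 1.21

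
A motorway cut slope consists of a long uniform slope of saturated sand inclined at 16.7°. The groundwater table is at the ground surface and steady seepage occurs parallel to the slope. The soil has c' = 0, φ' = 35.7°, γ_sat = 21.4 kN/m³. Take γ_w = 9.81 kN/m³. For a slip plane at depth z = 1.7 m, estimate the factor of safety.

FS = 1.30

With seepage parallel to the slope and the water table at the surface, the effective normal stress on the slip plane uses the buoyant unit weight γ' = γ_sat − γ_w while the driving shear stress uses γ_sat:
FS = [c' + γ' z cos²β tanφ'] / [γ_sat z sinβ cosβ]
(For c' = 0 this reduces to FS = (γ'/γ_sat)·tanφ'/tanβ.)
γ' = 21.4 − 9.81 = 11.59 kN/m³
Numerator = 0.0 + 11.59·1.7·cos²16.7°·tan35.7° = 0.0 + 11.59·1.7·0.9174·0.7186 = 12.989 kPa
Denominator = 21.4·1.7·sin16.7°·cos16.7° = 21.4·1.7·0.2874·0.9578 = 10.013 kPa
FS = 12.989 / 10.013 = 1.297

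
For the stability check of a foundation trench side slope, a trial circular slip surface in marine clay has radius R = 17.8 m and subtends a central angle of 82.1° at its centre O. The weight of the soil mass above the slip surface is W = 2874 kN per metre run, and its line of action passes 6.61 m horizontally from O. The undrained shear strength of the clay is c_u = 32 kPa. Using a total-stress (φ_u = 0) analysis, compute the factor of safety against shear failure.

Taking moments about the centre O, the resisting moment is provided by the undrained shear strength acting along the arc:
Arc length L_a = R·θ = 17.8·(82.1°·π/180) = 17.8·1.4329 = 25.51 m
M_R = c_u·L_a·R = 32·25.51·17.8 = 14528.2 kN·m/m
M_D = W·d = 2874·6.61 = 18997.1 kN·m/m
FS = M_R / M_D = 14528.2 / 18997.1 = 0.765

FS = 0.76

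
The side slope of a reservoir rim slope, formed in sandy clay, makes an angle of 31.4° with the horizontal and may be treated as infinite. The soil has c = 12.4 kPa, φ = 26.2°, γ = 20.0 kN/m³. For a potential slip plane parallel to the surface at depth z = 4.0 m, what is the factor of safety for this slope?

For an infinite slope with a slip plane parallel to the surface (no pore pressure): FS = [c + γz cos²β tanφ] / [γz sinβ cosβ].
γz = 20.0·4.0 = 80.00 kN/m²
Numerator = 12.4 + 80.00·cos²31.4°·tan26.2° = 12.4 + 80.00·0.7285·0.4921 = 41.079 kPa
Denominator = 80.00·sin31.4°·cos31.4° = 80.00·0.5210·0.8536 = 35.577 kPa
FS = 41.079 / 35.577 = 1.155

FS = 1.15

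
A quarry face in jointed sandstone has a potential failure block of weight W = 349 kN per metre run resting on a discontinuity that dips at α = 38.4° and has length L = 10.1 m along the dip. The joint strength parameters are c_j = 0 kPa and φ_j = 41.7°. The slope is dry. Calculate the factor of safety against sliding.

Resolving the block weight along and normal to the plane and applying the Mohr–Coulomb strength on the joint:
N' = W cosα = 349·cos38.4° = 273.5 kN/m
Driving force T = W sinα = 349·sin38.4° = 216.8 kN/m
Resisting force R = c_j·L + N'·tanφ_j = 0·10.1 + 273.5·tan41.7° = 0.0 + 243.7 = 243.7 kN/m
FS = R / T = 243.7 / 216.8 = 1.124

FS = 1.12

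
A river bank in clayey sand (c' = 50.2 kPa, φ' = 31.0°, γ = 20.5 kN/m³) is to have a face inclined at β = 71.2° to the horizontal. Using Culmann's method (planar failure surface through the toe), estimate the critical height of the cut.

Culmann's analysis gives the critical failure plane at α_cr = (β + φ')/2 = (71.2 + 31.0)/2 = 51.1°, and the critical height
H_c = (4c'/γ) · sinβ cosφ' / [1 − cos(β − φ')]
    = (4·50.2/20.5) · sin71.2°·cos31.0° / [1 − cos(40.2°)]
    = 9.795 · 0.9466·0.8572 / [1 − 0.7638]
    = 9.795 · 0.8114 / 0.2362
    = 33.65 m

H_c = 33.65 m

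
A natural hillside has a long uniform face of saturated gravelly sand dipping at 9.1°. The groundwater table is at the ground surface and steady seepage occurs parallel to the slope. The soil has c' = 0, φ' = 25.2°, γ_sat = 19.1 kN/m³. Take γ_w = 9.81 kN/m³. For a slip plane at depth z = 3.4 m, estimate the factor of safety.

FS = 1.43

With seepage parallel to the slope and the water table at the surface, the effective normal stress on the slip plane uses the buoyant unit weight γ' = γ_sat − γ_w while the driving shear stress uses γ_sat:
FS = [c' + γ' z cos²β tanφ'] / [γ_sat z sinβ cosβ]
(For c' = 0 this reduces to FS = (γ'/γ_sat)·tanφ'/tanβ.)
γ' = 19.1 − 9.81 = 9.29 kN/m³
Numerator = 0.0 + 9.29·3.4·cos²9.1°·tan25.2° = 0.0 + 9.29·3.4·0.9750·0.4706 = 14.491 kPa
Denominator = 19.1·3.4·sin9.1°·cos9.1° = 19.1·3.4·0.1582·0.9874 = 10.142 kPa
FS = 14.491 / 10.142 = 1.429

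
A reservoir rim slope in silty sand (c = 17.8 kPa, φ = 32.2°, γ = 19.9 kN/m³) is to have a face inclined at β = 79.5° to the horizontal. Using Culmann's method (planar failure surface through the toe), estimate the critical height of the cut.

H_c = 9.25 m

Culmann's analysis gives the critical failure plane at α_cr = (β + φ)/2 = (79.5 + 32.2)/2 = 55.9°, and the critical height
H_c = (4c/γ) · sinβ cosφ / [1 − cos(β − φ)]
    = (4·17.8/19.9) · sin79.5°·cos32.2° / [1 − cos(47.3°)]
    = 3.578 · 0.9833·0.8462 / [1 − 0.6782]
    = 3.578 · 0.8320 / 0.3218
    = 9.25 m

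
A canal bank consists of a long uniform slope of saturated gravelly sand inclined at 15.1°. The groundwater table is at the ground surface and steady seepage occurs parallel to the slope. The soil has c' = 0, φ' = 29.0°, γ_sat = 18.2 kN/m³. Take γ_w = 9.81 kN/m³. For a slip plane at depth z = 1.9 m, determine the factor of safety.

FS = 0.95

With seepage parallel to the slope and the water table at the surface, the effective normal stress on the slip plane uses the buoyant unit weight γ' = γ_sat − γ_w while the driving shear stress uses γ_sat:
FS = [c' + γ' z cos²β tanφ'] / [γ_sat z sinβ cosβ]
(For c' = 0 this reduces to FS = (γ'/γ_sat)·tanφ'/tanβ.)
γ' = 18.2 − 9.81 = 8.39 kN/m³
Numerator = 0.0 + 8.39·1.9·cos²15.1°·tan29.0° = 0.0 + 8.39·1.9·0.9321·0.5543 = 8.237 kPa
Denominator = 18.2·1.9·sin15.1°·cos15.1° = 18.2·1.9·0.2605·0.9655 = 8.697 kPa
FS = 8.237 / 8.697 = 0.947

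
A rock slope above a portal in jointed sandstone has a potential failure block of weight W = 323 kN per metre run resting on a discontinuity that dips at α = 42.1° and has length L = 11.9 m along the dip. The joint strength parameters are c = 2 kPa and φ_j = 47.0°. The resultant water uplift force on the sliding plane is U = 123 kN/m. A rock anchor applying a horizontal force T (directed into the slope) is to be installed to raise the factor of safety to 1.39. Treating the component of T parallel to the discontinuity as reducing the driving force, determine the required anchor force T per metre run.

T = 87 kN/m

Resolving forces along and normal to the sliding plane, with the horizontal anchor force T adding T·sinα to the effective normal force and T·cosα acting up the plane against the driving force:
FS = [cL + (W cosα − U + T sinα) tanφ_j] / [W sinα − T cosα]
Without the anchor: N' = 116.7 kN/m, driving T_d = 216.5 kN/m, resisting R = 2·11.9 + 116.7·tan47.0° = 148.9 kN/m, FS = 0.69.
Setting FS = 1.39 and solving for T:
1.39·(216.5 − T cos42.1°) = 148.9 + T sin42.1°·tan47.0°
T·(sin42.1°·tan47.0° + 1.39·cos42.1°) = 1.39·216.5 − 148.9
T·(0.6704·1.0724 + 1.39·0.7420) = 301.0 − 148.9 = 152.1
T·1.7503 = 152.1
T = 86.9 kN/m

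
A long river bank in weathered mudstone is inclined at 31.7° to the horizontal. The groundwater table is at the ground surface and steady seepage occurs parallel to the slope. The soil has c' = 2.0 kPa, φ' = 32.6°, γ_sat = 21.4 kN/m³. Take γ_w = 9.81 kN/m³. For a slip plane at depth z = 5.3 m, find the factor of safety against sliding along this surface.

With seepage parallel to the slope and the water table at the surface, the effective normal stress on the slip plane uses the buoyant unit weight γ' = γ_sat − γ_w while the driving shear stress uses γ_sat:
FS = [c' + γ' z cos²β tanφ'] / [γ_sat z sinβ cosβ]
γ' = 21.4 − 9.81 = 11.59 kN/m³
Numerator = 2.0 + 11.59·5.3·cos²31.7°·tan32.6° = 2.0 + 11.59·5.3·0.7239·0.6395 = 30.437 kPa
Denominator = 21.4·5.3·sin31.7°·cos31.7° = 21.4·5.3·0.5255·0.8508 = 50.707 kPa
FS = 30.437 / 50.707 = 0.600

FS = 0.60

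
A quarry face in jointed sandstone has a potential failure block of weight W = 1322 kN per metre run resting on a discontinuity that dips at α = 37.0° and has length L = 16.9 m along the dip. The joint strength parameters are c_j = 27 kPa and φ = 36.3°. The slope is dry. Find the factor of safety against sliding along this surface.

Resolving the block weight along and normal to the plane and applying the Mohr–Coulomb strength on the joint:
N' = W cosα = 1322·cos37.0° = 1055.8 kN/m
Driving force T = W sinα = 1322·sin37.0° = 795.6 kN/m
Resisting force R = c_j·L + N'·tanφ = 27·16.9 + 1055.8·tan36.3° = 456.3 + 775.6 = 1231.9 kN/m
FS = R / T = 1231.9 / 795.6 = 1.548

FS = 1.55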